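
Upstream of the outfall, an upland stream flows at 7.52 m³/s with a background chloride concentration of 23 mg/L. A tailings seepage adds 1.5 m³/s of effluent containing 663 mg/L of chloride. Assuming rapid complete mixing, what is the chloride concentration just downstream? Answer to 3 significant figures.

Mass balance: C = (7.520·23.00 + 1.500·663.0) / 9.020 = 1167/9.020 = 129.4 mg/L.

129 mg/L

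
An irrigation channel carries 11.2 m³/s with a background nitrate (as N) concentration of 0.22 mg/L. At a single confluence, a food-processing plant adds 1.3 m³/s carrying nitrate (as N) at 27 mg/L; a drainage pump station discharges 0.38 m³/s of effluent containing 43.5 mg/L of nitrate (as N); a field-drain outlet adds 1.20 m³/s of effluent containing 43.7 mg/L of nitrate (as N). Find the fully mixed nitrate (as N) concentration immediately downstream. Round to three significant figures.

7.57 mg/L

After mixing, C = (11.20·0.2200 + 1.300·27.00 + 0.3800·43.50 + 1.200·43.70) / 14.08 = 106.5/14.08 = 7.566 mg/L.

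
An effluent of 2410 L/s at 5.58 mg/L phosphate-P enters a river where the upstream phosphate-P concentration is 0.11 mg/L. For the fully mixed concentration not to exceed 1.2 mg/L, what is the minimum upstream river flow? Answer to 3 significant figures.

9680 L/s

Set C_mix = 1.2: (Q·0.1100 + 2410·5.580) / (Q + 2410) = 1.2
→ Q = 2410·(5.580 − 1.2)/(1.2 − 0.1100) = 9684 L/s.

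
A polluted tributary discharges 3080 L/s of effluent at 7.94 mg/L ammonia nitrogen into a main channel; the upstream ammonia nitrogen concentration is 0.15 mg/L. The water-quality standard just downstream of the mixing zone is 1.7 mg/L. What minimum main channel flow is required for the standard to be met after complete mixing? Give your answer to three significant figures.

Set C_mix = 1.7: (Q·0.1500 + 3080·7.940) / (Q + 3080) = 1.7
→ Q = 3080·(7.940 − 1.7)/(1.7 − 0.1500) = 12400 L/s.

12400 L/s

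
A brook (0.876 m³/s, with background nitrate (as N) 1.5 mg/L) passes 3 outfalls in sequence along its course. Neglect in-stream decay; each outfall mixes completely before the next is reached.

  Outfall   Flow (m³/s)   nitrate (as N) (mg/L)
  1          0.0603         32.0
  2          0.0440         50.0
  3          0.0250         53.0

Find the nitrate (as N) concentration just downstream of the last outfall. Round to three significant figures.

6.73 mg/L

Outfall 1: combined Q = 0.9363 m³/s; C = (0.8760·1.500 + 0.06030·32.00)/0.9363 = 3.464 mg/L.
Outfall 2: combined Q = 0.9803 m³/s; C = (0.9363·3.464 + 0.04400·50.00)/0.9803 = 5.553 mg/L.
Outfall 3: combined Q = 1.005 m³/s; C = (0.9803·5.553 + 0.02500·53.00)/1.005 = 6.733 mg/L.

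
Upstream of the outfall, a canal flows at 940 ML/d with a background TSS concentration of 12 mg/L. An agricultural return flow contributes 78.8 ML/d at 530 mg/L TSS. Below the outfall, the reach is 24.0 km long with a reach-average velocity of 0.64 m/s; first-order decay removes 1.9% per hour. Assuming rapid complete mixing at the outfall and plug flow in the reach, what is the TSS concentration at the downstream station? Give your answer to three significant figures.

Mixed concentration C = ΣQC/ΣQ = (940.0·12.00 + 78.80·530.0) / 1019 = 53040/1019 = 52.07 mg/L.
Travel time t = 24.0·1000 / 0.64 = 37500 s = 10.42 h.
1.9%/h lost → k = −ln(1 − 0.019) = 0.01918 h⁻¹.
First-order decay: C = 52.07·exp(−k·t) = 52.07·0.8189 = 42.63 mg/L.

42.6 mg/L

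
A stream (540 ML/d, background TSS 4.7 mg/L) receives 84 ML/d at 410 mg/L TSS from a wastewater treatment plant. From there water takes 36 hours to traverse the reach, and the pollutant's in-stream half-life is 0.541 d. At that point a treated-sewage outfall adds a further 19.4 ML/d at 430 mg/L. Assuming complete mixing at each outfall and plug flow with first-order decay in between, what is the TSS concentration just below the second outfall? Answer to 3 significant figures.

Conservation of mass: C = (540.0·4.700 + 84.00·410.0) / 624.0 = 36980/624.0 = 59.26 mg/L; combined flow 624.0 ML/d.
Half-life 0.541 d → k = ln 2 / 0.541 = 1.281 d⁻¹.
Applying C = C₀e^(−kt): 59.26 × 0.1463 = 8.672 mg/L.
Second outfall: C = (624.0·8.672 + 19.40·430.0)/643.4 = 21.38 mg/L.

21.4 mg/L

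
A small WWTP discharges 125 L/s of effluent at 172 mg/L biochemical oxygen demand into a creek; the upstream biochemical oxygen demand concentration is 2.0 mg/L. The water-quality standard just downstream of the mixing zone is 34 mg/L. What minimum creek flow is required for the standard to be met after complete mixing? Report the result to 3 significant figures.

Set C_mix = 34: (Q·2.000 + 125.0·172.0) / (Q + 125.0) = 34
→ Q = 125.0·(172.0 − 34)/(34 − 2.000) = 539.1 L/s.

539 L/s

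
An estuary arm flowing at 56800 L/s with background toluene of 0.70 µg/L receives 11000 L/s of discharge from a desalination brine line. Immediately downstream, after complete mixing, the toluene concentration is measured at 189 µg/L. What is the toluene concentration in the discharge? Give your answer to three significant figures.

1160 µg/L

Mass balance: 56800·0.7000 + 11000·Cₑ = 67800·189.0
→ Cₑ = (67800·189.0 − 56800·0.7000) / 11000 = 1161 µg/L.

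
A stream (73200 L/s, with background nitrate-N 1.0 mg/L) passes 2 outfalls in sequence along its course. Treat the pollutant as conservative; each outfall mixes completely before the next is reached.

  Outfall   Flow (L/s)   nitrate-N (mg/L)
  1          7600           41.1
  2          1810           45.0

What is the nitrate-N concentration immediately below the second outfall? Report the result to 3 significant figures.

5.65 mg/L

Below outfall 1: Q → 80800 L/s, C = (73200·1.000 + 7600·41.10)/80800 = 4.772 mg/L.
Below outfall 2: Q → 82610 L/s, C = (80800·4.772 + 1810·45.00)/82610 = 5.653 mg/L.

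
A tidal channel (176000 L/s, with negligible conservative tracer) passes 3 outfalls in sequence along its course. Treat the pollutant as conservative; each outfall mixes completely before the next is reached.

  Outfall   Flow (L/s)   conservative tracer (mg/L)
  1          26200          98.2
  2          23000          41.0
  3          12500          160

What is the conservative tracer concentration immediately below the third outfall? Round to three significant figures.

23.2 mg/L

Outfall 1: combined Q = 202200 L/s; C = (176000·0 + 26200·98.20)/202200 = 12.72 mg/L.
Outfall 2: combined Q = 225200 L/s; C = (202200·12.72 + 23000·41.00)/225200 = 15.61 mg/L.
Outfall 3: combined Q = 237700 L/s; C = (225200·15.61 + 12500·160.0)/237700 = 23.21 mg/L.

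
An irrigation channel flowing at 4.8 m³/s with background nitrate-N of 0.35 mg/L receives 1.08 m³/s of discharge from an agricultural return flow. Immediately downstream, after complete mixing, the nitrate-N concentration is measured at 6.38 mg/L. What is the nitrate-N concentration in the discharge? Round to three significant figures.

Mass balance: 4.800·0.3500 + 1.080·Cₑ = 5.880·6.380
→ Cₑ = (5.880·6.380 − 4.800·0.3500) / 1.080 = 33.18 mg/L.

33.2 mg/L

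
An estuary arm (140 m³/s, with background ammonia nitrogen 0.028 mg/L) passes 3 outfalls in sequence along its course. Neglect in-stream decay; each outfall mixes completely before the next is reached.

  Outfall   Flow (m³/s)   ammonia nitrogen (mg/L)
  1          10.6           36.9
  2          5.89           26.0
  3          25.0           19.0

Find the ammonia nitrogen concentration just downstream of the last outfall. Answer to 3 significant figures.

5.64 mg/L

Below outfall 1: Q → 150.6 m³/s, C = (140.0·0.02800 + 10.60·36.90)/150.6 = 2.623 mg/L.
Below outfall 2: Q → 156.5 m³/s, C = (150.6·2.623 + 5.890·26.00)/156.5 = 3.503 mg/L.
Below outfall 3: Q → 181.5 m³/s, C = (156.5·3.503 + 25.00·19.00)/181.5 = 5.638 mg/L.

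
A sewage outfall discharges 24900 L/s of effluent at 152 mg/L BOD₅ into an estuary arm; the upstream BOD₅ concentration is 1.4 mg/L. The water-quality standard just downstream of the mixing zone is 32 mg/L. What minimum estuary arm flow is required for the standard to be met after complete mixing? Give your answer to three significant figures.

97600 L/s

Set C_mix = 32: (Q·1.400 + 24900·152.0) / (Q + 24900) = 32
→ Q = 24900·(152.0 − 32)/(32 − 1.400) = 97650 L/s.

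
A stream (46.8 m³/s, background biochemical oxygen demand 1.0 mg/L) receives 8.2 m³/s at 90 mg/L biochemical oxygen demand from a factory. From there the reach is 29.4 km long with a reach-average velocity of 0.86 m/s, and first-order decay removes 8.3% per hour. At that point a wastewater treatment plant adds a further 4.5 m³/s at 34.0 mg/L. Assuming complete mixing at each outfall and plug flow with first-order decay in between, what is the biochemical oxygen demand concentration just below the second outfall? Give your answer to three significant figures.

8.36 mg/L

Mixed concentration C = ΣQC/ΣQ = (46.80·1.000 + 8.200·90.00) / 55.00 = 784.8/55.00 = 14.27 mg/L; combined flow 55.00 m³/s.
Travel time t = 29.4·1000 / 0.86 = 34190 s = 9.496 h.
8.3%/h lost → k = −ln(1 − 0.083) = 0.08665 h⁻¹.
Applying C = C₀e^(−kt): 14.27 × 0.4392 = 6.267 mg/L.
At the second outfall, C = (55.00·6.267 + 4.500·34.00) / (55.00 + 4.500) = 8.364 mg/L.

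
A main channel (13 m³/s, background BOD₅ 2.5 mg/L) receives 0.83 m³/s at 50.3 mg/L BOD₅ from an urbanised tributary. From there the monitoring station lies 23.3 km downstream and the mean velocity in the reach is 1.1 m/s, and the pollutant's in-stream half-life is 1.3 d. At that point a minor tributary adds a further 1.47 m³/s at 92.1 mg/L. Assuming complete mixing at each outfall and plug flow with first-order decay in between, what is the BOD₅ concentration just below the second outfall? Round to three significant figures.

Flow-weighted average: C = (13.00·2.500 + 0.8300·50.30) / 13.83 = 74.25/13.83 = 5.369 mg/L; combined flow 13.83 m³/s.
Travel time t = 23.3·1000 / 1.1 = 21180 s = 5.884 h.
Half-life 1.3 d → k = ln 2 / 1.3 = 0.5332 d⁻¹.
After decay, C = 5.369 × e^(−kt) = 5.369 × 0.8775 = 4.711 mg/L.
At the second outfall, C = (13.83·4.711 + 1.470·92.10) / (13.83 + 1.470) = 13.11 mg/L.

13.1 mg/L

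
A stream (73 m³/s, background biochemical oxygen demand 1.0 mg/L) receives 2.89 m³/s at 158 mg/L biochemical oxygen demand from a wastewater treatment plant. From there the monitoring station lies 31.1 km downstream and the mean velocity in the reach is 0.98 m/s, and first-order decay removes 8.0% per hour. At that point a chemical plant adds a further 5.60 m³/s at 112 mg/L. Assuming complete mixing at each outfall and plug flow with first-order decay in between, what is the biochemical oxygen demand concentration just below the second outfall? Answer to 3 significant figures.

10.8 mg/L

Mixed concentration C = ΣQC/ΣQ = (73.00·1.000 + 2.890·158.0) / 75.89 = 529.6/75.89 = 6.979 mg/L; combined flow 75.89 m³/s.
Travel time t = 31.1·1000 / 0.98 = 31730 s = 8.815 h.
8.0%/h lost → k = −ln(1 − 0.08) = 0.08338 h⁻¹.
Decay over the reach: 6.979·exp(−kt) = 6.979·0.4795 = 3.346 mg/L.
At the second outfall, C = (75.89·3.346 + 5.600·112.0) / (75.89 + 5.600) = 10.81 mg/L.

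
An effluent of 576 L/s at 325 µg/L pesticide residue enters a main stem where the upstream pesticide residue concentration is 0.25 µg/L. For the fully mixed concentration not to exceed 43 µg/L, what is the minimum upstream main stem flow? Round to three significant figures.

3800 L/s

Set C_mix = 43: (Q·0.2500 + 576.0·325.0) / (Q + 576.0) = 43
→ Q = 576.0·(325.0 − 43)/(43 − 0.2500) = 3800 L/s.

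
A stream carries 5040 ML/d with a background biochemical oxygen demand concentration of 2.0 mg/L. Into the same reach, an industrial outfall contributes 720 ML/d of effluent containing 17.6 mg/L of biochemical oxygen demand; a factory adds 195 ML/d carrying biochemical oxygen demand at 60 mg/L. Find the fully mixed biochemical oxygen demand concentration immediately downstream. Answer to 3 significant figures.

Mixed concentration C = ΣQC/ΣQ = (5040·2.000 + 720.0·17.60 + 195.0·60.00) / 5955 = 34450/5955 = 5.785 mg/L.

5.79 mg/L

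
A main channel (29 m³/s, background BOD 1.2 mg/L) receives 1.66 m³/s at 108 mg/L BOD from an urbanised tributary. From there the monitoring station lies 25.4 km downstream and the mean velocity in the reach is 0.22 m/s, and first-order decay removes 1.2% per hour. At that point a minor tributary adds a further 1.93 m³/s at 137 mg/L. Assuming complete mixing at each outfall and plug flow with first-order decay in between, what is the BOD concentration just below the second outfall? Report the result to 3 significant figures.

12.6 mg/L

Mixed concentration C = ΣQC/ΣQ = (29.00·1.200 + 1.660·108.0) / 30.66 = 214.1/30.66 = 6.982 mg/L; combined flow 30.66 m³/s.
Travel time t = 25.4·1000 / 0.22 = 115500 s = 32.07 h.
1.2%/h lost → k = −ln(1 − 0.012) = 0.01207 h⁻¹.
First-order decay: C = 6.982·exp(−k·t) = 6.982·0.6790 = 4.741 mg/L.
At the second outfall, C = (30.66·4.741 + 1.930·137.0) / (30.66 + 1.930) = 12.57 mg/L.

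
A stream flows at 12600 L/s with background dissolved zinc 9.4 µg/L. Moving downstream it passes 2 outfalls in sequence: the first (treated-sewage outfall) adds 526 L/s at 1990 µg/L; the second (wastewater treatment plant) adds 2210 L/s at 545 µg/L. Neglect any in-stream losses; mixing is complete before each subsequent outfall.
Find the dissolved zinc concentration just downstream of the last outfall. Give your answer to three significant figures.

Outfall 1: combined Q = 13130 L/s; C = (12600·9.400 + 526.0·1990)/13130 = 88.77 µg/L.
Outfall 2: combined Q = 15340 L/s; C = (13130·88.77 + 2210·545.0)/15340 = 154.5 µg/L.

155 µg/L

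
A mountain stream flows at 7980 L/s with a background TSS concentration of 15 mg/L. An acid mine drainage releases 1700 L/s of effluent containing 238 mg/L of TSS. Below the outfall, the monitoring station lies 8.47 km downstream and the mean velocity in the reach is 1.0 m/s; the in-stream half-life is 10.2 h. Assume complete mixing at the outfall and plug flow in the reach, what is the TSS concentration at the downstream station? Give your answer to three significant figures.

46.2 mg/L

Mixed concentration C = ΣQC/ΣQ = (7980·15.00 + 1700·238.0) / 9680 = 524300/9680 = 54.16 mg/L.
Travel time t = 8.47·1000 / 1.0 = 8470 s = 2.353 h.
Half-life 10.2 h → k = ln 2 / 10.2 = 0.06796 h⁻¹ = 1.631 d⁻¹.
Decay over the reach: 54.16·exp(−kt) = 54.16·0.8522 = 46.16 mg/L.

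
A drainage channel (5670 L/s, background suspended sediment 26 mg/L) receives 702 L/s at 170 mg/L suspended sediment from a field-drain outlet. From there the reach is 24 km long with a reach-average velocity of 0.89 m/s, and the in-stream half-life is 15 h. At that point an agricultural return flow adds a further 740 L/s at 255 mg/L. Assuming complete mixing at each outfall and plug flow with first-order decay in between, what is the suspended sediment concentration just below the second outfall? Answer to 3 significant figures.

Mixed concentration C = ΣQC/ΣQ = (5670·26.00 + 702.0·170.0) / 6372 = 266800/6372 = 41.86 mg/L; combined flow 6372 L/s.
Travel time t = 24·1000 / 0.89 = 26970 s = 7.491 h.
Half-life 15 h → k = ln 2 / 15 = 0.04621 h⁻¹ = 1.109 d⁻¹.
First-order decay: C = 41.86·exp(−k·t) = 41.86·0.7074 = 29.62 mg/L.
Second outfall: C = (6372·29.62 + 740.0·255.0)/7112 = 53.07 mg/L.

53.1 mg/L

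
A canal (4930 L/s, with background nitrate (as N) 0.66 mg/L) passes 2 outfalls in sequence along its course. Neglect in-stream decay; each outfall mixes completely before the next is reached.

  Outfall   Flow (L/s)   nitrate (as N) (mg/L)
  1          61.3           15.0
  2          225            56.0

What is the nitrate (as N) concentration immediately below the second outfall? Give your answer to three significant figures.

After outfall 1: Q = 4930 + 61.30 = 4991 L/s; C = (4930·0.6600 + 61.30·15.00)/4991 = 0.8361 mg/L.
After outfall 2: Q = 4991 + 225.0 = 5216 L/s; C = (4991·0.8361 + 225.0·56.00)/5216 = 3.216 mg/L.

3.22 mg/L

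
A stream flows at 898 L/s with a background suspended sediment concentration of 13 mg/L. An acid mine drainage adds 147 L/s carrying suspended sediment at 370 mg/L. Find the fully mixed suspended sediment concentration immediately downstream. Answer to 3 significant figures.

After mixing, C = (898.0·13.00 + 147.0·370.0) / 1045 = 66060/1045 = 63.22 mg/L.

63.2 mg/L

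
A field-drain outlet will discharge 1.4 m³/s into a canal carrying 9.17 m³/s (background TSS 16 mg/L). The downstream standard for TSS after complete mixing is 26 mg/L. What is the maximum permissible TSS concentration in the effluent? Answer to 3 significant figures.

At the limit, (Qr·Cr + Qe·Cₑ)/(Qr + Qe) = 26:
Cₑ = (10.57·26 − 9.170·16.00) / 1.400 = 91.50 mg/L.

91.5 mg/L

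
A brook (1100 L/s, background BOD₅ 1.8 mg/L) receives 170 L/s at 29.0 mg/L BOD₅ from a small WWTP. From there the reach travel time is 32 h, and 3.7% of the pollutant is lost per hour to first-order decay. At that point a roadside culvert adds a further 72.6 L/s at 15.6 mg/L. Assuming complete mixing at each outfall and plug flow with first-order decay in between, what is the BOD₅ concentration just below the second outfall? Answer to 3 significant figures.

Flow-weighted average: C = (1100·1.800 + 170.0·29.00) / 1270 = 6910/1270 = 5.441 mg/L; combined flow 1270 L/s.
3.7%/h lost → k = −ln(1 − 0.037) = 0.03770 h⁻¹.
After decay, C = 5.441 × e^(−kt) = 5.441 × 0.2993 = 1.628 mg/L.
At the second outfall, C = (1270·1.628 + 72.60·15.60) / (1270 + 72.60) = 2.384 mg/L.

2.38 mg/L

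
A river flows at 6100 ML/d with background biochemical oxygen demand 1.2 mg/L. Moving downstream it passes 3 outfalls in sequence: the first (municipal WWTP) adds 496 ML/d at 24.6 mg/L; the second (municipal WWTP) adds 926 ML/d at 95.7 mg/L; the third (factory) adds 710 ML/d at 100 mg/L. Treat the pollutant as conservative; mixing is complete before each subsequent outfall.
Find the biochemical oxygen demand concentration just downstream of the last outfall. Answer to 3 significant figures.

21.8 mg/L

After outfall 1: Q = 6100 + 496.0 = 6596 ML/d; C = (6100·1.200 + 496.0·24.60)/6596 = 2.960 mg/L.
After outfall 2: Q = 6596 + 926.0 = 7522 ML/d; C = (6596·2.960 + 926.0·95.70)/7522 = 14.38 mg/L.
After outfall 3: Q = 7522 + 710.0 = 8232 ML/d; C = (7522·14.38 + 710.0·100.0)/8232 = 21.76 mg/L.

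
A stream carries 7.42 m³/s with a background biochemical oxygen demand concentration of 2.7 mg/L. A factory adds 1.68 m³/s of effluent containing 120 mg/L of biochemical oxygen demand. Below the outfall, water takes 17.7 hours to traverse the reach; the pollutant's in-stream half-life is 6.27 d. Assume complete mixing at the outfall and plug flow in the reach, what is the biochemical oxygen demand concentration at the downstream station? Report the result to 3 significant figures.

22.4 mg/L

Mass balance: C = (7.420·2.700 + 1.680·120.0) / 9.100 = 221.6/9.100 = 24.36 mg/L.
Half-life 6.27 d → k = ln 2 / 6.27 = 0.1105 d⁻¹.
First-order decay: C = 24.36·exp(−k·t) = 24.36·0.9217 = 22.45 mg/L.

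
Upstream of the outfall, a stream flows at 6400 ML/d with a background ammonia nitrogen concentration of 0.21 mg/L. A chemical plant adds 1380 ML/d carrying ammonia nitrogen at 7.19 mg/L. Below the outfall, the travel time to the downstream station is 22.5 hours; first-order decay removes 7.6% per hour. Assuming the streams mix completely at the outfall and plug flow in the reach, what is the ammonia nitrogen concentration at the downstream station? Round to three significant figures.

After mixing, C = (6400·0.2100 + 1380·7.190) / 7780 = 11270/7780 = 1.448 mg/L.
7.6%/h lost → k = −ln(1 − 0.076) = 0.07904 h⁻¹.
Applying C = C₀e^(−kt): 1.448 × 0.1689 = 0.2446 mg/L.

0.245 mg/L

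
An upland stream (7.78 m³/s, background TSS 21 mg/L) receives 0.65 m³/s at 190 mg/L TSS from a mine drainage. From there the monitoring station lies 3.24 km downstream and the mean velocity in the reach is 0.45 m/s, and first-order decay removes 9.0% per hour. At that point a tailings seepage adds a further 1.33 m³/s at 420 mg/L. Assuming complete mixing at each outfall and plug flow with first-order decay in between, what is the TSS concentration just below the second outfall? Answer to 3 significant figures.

81.6 mg/L

Flow-weighted average: C = (7.780·21.00 + 0.6500·190.0) / 8.430 = 286.9/8.430 = 34.03 mg/L; combined flow 8.430 m³/s.
Travel time t = 3.24·1000 / 0.45 = 7200 s = 2.000 h.
9.0%/h lost → k = −ln(1 − 0.09) = 0.09431 h⁻¹.
Decay over the reach: 34.03·exp(−kt) = 34.03·0.8281 = 28.18 mg/L.
At the second outfall, C = (8.430·28.18 + 1.330·420.0) / (8.430 + 1.330) = 81.57 mg/L.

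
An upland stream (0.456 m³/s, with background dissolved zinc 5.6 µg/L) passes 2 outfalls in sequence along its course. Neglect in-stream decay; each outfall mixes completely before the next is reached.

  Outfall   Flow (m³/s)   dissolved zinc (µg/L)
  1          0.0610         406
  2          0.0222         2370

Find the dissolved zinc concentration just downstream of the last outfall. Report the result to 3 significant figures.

Below outfall 1: Q → 0.5170 m³/s, C = (0.4560·5.600 + 0.06100·406.0)/0.5170 = 52.84 µg/L.
Below outfall 2: Q → 0.5392 m³/s, C = (0.5170·52.84 + 0.02220·2370)/0.5392 = 148.2 µg/L.

148 µg/L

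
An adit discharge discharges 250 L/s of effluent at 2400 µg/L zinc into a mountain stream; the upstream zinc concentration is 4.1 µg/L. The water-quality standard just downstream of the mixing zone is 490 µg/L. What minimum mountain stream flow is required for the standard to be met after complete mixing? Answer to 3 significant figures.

Set C_mix = 490: (Q·4.100 + 250.0·2400) / (Q + 250.0) = 490
→ Q = 250.0·(2400 − 490)/(490 − 4.100) = 982.7 L/s.

983 L/s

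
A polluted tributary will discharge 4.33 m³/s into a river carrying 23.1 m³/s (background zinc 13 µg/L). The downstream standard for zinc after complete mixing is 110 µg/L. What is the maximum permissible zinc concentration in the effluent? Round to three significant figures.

627 µg/L

At the limit, (Qr·Cr + Qe·Cₑ)/(Qr + Qe) = 110:
Cₑ = (27.43·110 − 23.10·13.00) / 4.330 = 627.5 µg/L.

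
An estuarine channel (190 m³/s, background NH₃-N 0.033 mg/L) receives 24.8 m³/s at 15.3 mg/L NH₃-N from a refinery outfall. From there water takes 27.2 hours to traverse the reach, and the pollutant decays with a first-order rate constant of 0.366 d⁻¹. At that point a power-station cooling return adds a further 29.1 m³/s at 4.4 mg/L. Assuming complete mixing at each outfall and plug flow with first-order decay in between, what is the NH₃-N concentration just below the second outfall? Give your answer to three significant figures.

After mixing, C = (190.0·0.03300 + 24.80·15.30) / 214.8 = 385.7/214.8 = 1.796 mg/L; combined flow 214.8 m³/s.
First-order decay: C = 1.796·exp(−k·t) = 1.796·0.6605 = 1.186 mg/L.
Second outfall: C = (214.8·1.186 + 29.10·4.400)/243.9 = 1.569 mg/L.

1.57 mg/L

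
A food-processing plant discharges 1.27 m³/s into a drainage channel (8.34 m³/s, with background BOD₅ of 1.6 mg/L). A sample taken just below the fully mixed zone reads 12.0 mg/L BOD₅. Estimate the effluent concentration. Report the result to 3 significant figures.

80.3 mg/L

Mass balance: 8.340·1.600 + 1.270·Cₑ = 9.610·12.00
→ Cₑ = (9.610·12.00 − 8.340·1.600) / 1.270 = 80.30 mg/L.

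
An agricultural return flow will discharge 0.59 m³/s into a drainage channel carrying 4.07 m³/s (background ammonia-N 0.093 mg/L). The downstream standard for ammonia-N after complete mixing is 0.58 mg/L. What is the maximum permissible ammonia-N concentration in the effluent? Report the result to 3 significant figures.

At the limit, (Qr·Cr + Qe·Cₑ)/(Qr + Qe) = 0.58:
Cₑ = (4.660·0.58 − 4.070·0.09300) / 0.5900 = 3.939 mg/L.

3.94 mg/L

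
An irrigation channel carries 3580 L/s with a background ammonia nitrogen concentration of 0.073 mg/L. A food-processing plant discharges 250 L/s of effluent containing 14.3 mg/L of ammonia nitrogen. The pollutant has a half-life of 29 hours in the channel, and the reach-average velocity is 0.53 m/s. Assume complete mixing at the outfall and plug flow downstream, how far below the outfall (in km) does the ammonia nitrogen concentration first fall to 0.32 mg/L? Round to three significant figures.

91.1 km

Flow-weighted average: C = (3580·0.07300 + 250.0·14.30) / 3830 = 3836/3830 = 1.002 mg/L.
Half-life 29 h → k = ln 2 / 29 = 0.02390 h⁻¹ = 0.5736 d⁻¹.
Set 1.002·exp(−k·t) = 0.32 → t = ln(1.002/0.32)/k = 171900 s = 47.74 h.
Distance = v·t = 0.53·171900 = 91090 m = 91.09 km.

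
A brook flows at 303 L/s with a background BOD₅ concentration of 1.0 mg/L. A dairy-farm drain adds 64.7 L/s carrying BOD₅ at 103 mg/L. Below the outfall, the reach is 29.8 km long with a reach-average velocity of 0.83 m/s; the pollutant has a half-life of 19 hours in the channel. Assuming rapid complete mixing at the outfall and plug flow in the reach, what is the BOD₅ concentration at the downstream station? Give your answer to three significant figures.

13.2 mg/L

Mass balance: C = (303.0·1.000 + 64.70·103.0) / 367.7 = 6967/367.7 = 18.95 mg/L.
Travel time t = 29.8·1000 / 0.83 = 35900 s = 9.973 h.
Half-life 19 h → k = ln 2 / 19 = 0.03648 h⁻¹ = 0.8756 d⁻¹.
Applying C = C₀e^(−kt): 18.95 × 0.6950 = 13.17 mg/L.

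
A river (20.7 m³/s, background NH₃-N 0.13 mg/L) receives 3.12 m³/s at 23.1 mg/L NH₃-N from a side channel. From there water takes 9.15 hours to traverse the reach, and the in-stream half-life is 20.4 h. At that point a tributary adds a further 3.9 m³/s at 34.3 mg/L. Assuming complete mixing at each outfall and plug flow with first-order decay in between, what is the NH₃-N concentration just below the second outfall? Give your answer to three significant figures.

6.80 mg/L

Flow-weighted average: C = (20.70·0.1300 + 3.120·23.10) / 23.82 = 74.76/23.82 = 3.139 mg/L; combined flow 23.82 m³/s.
Half-life 20.4 h → k = ln 2 / 20.4 = 0.03398 h⁻¹ = 0.8155 d⁻¹.
First-order decay: C = 3.139·exp(−k·t) = 3.139·0.7328 = 2.300 mg/L.
At the second outfall, C = (23.82·2.300 + 3.900·34.30) / (23.82 + 3.900) = 6.802 mg/L.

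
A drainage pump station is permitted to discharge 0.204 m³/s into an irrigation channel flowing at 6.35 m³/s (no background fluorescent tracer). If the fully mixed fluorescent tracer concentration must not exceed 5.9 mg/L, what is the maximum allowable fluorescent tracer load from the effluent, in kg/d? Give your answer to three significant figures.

Mass balance at the limit: 6.350·0 + 0.2040·Cₑ = 6.554·5.9 → Cₑ = 189.6 mg/L.
Load = 0.2040 m³/s × 189.6 g/m³ × 86 400 s/d = 3341 kg/d.

3340 kg/d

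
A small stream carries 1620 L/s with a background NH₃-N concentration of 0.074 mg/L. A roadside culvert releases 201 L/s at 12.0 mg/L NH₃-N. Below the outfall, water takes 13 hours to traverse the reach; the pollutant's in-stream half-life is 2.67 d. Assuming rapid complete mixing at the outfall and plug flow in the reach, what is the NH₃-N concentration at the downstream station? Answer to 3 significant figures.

1.21 mg/L

Conservation of mass: C = (1620·0.07400 + 201.0·12.00) / 1821 = 2532/1821 = 1.390 mg/L.
Half-life 2.67 d → k = ln 2 / 2.67 = 0.2596 d⁻¹.
First-order decay: C = 1.390·exp(−k·t) = 1.390·0.8688 = 1.208 mg/L.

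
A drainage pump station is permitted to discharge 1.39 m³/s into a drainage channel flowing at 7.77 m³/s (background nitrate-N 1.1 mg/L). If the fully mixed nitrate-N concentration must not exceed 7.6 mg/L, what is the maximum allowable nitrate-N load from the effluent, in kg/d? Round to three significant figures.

Mass balance at the limit: 7.770·1.100 + 1.390·Cₑ = 9.160·7.6 → Cₑ = 43.93 mg/L.
Load = 1.390 m³/s × 43.93 g/m³ × 86 400 s/d = 5276 kg/d.

5280 kg/d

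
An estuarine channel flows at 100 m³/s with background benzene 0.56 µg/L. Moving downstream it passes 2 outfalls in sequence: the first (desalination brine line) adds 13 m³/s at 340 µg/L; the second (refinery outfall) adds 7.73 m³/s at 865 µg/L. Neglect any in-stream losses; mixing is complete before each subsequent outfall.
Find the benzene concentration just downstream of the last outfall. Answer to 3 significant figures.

Below outfall 1: Q → 113.0 m³/s, C = (100.0·0.5600 + 13.00·340.0)/113.0 = 39.61 µg/L.
Below outfall 2: Q → 120.7 m³/s, C = (113.0·39.61 + 7.730·865.0)/120.7 = 92.46 µg/L.

92.5 µg/L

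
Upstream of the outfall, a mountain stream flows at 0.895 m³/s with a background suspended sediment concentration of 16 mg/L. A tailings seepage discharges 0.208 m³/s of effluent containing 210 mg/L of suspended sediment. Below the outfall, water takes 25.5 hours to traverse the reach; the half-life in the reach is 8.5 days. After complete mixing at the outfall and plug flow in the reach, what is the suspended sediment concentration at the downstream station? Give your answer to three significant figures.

After mixing, C = (0.8950·16.00 + 0.2080·210.0) / 1.103 = 58.00/1.103 = 52.58 mg/L.
Half-life 8.5 d → k = ln 2 / 8.5 = 0.08155 d⁻¹.
Applying C = C₀e^(−kt): 52.58 × 0.9170 = 48.22 mg/L.

48.2 mg/L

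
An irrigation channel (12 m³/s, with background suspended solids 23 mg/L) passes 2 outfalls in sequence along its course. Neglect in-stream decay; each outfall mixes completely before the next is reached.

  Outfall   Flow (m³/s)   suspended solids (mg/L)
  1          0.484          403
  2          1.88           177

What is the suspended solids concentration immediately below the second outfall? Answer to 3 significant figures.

Outfall 1: combined Q = 12.48 m³/s; C = (12.00·23.00 + 0.4840·403.0)/12.48 = 37.73 mg/L.
Outfall 2: combined Q = 14.36 m³/s; C = (12.48·37.73 + 1.880·177.0)/14.36 = 55.96 mg/L.

56.0 mg/L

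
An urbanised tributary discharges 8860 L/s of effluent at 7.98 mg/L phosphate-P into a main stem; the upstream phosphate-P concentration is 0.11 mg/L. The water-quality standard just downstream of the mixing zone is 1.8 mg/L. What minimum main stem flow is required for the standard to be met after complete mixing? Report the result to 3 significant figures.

Set C_mix = 1.8: (Q·0.1100 + 8860·7.980) / (Q + 8860) = 1.8
→ Q = 8860·(7.980 − 1.8)/(1.8 − 0.1100) = 32400 L/s.

32400 L/s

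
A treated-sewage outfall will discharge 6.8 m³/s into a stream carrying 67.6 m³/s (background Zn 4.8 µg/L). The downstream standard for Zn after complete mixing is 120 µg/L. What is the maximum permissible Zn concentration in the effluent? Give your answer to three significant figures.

1270 µg/L

At the limit, (Qr·Cr + Qe·Cₑ)/(Qr + Qe) = 120:
Cₑ = (74.40·120 − 67.60·4.800) / 6.800 = 1265 µg/L.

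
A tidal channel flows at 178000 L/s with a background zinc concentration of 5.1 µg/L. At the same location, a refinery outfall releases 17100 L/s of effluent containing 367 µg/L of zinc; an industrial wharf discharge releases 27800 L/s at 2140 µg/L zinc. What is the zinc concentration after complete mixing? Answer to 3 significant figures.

299 µg/L

Conservation of mass: C = (178000·5.100 + 17100·367.0 + 27800·2140) / 222900 = 66680000/222900 = 299.1 µg/L.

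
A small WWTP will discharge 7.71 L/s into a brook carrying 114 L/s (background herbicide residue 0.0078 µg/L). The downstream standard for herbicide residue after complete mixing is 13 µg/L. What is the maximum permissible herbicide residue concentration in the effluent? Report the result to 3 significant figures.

205 µg/L

At the limit, (Qr·Cr + Qe·Cₑ)/(Qr + Qe) = 13:
Cₑ = (121.7·13 − 114.0·0.007800) / 7.710 = 205.1 µg/L.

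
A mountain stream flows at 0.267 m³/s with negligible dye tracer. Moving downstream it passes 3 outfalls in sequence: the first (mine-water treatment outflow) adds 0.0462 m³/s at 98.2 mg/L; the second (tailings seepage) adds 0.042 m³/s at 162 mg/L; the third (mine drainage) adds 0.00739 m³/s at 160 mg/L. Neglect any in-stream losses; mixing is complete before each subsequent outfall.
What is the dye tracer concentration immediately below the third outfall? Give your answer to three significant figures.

34.5 mg/L

After outfall 1: Q = 0.2670 + 0.04620 = 0.3132 m³/s; C = (0.2670·0 + 0.04620·98.20)/0.3132 = 14.49 mg/L.
After outfall 2: Q = 0.3132 + 0.04200 = 0.3552 m³/s; C = (0.3132·14.49 + 0.04200·162.0)/0.3552 = 31.93 mg/L.
After outfall 3: Q = 0.3552 + 0.007390 = 0.3626 m³/s; C = (0.3552·31.93 + 0.007390·160.0)/0.3626 = 34.54 mg/L.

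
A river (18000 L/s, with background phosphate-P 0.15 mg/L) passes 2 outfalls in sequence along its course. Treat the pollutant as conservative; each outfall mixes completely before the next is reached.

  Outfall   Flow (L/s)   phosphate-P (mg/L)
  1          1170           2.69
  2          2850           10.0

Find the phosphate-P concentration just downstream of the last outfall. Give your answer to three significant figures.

Outfall 1: combined Q = 19170 L/s; C = (18000·0.1500 + 1170·2.690)/19170 = 0.3050 mg/L.
Outfall 2: combined Q = 22020 L/s; C = (19170·0.3050 + 2850·10.00)/22020 = 1.560 mg/L.

1.56 mg/L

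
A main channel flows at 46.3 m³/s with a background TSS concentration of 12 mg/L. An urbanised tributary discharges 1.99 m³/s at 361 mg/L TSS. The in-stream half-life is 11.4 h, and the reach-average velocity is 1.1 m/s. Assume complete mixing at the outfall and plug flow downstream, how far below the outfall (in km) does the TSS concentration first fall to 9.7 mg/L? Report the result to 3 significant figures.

65.2 km

Conservation of mass: C = (46.30·12.00 + 1.990·361.0) / 48.29 = 1274/48.29 = 26.38 mg/L.
Half-life 11.4 h → k = ln 2 / 11.4 = 0.06080 h⁻¹ = 1.459 d⁻¹.
Set 26.38·exp(−k·t) = 9.7 → t = ln(26.38/9.7)/k = 59240 s = 16.46 h.
Distance = v·t = 1.1·59240 = 65170 m = 65.17 km.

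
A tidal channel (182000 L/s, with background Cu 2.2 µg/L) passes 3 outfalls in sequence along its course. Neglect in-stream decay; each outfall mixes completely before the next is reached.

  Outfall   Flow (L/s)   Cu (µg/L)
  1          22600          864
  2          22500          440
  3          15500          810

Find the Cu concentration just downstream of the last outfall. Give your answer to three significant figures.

175 µg/L

After outfall 1: Q = 182000 + 22600 = 204600 L/s; C = (182000·2.200 + 22600·864.0)/204600 = 97.39 µg/L.
After outfall 2: Q = 204600 + 22500 = 227100 L/s; C = (204600·97.39 + 22500·440.0)/227100 = 131.3 µg/L.
After outfall 3: Q = 227100 + 15500 = 242600 L/s; C = (227100·131.3 + 15500·810.0)/242600 = 174.7 µg/L.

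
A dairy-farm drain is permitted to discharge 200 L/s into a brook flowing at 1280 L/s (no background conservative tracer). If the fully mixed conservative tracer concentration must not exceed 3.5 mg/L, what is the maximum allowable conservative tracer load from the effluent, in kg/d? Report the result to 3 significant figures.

Mass balance at the limit: 1280·0 + 200.0·Cₑ = 1480·3.5 → Cₑ = 25.90 mg/L.
200.0 L/s = 0.2000 m³/s. Load = 0.2000 m³/s × 25.90 g/m³ × 86 400 s/d = 447.6 kg/d.

448 kg/d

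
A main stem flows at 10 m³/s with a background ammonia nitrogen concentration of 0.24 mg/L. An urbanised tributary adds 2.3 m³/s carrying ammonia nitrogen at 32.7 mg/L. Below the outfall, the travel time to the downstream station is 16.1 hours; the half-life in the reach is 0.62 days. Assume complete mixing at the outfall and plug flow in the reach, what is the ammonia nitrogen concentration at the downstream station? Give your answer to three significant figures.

Conservation of mass: C = (10.00·0.2400 + 2.300·32.70) / 12.30 = 77.61/12.30 = 6.310 mg/L.
Half-life 0.62 d → k = ln 2 / 0.62 = 1.118 d⁻¹.
Applying C = C₀e^(−kt): 6.310 × 0.4724 = 2.981 mg/L.

2.98 mg/L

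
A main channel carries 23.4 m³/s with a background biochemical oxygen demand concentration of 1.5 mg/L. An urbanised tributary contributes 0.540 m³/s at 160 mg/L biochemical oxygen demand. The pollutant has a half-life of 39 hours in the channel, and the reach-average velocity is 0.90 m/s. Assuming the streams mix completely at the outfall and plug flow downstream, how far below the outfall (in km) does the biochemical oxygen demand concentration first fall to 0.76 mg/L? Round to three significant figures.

Flow-weighted average: C = (23.40·1.500 + 0.5400·160.0) / 23.94 = 121.5/23.94 = 5.075 mg/L.
Half-life 39 h → k = ln 2 / 39 = 0.01777 h⁻¹ = 0.4266 d⁻¹.
Set 5.075·exp(−k·t) = 0.76 → t = ln(5.075/0.76)/k = 384600 s = 106.8 h.
Distance = v·t = 0.90·384600 = 346100 m = 346.1 km.

346 km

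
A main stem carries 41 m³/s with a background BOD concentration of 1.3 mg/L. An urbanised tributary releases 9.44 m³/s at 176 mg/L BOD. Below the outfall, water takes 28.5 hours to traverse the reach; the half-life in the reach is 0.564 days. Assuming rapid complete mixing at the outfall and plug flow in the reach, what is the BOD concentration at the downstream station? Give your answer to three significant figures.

Conservation of mass: C = (41.00·1.300 + 9.440·176.0) / 50.44 = 1715/50.44 = 34.00 mg/L.
Half-life 0.564 d → k = ln 2 / 0.564 = 1.229 d⁻¹.
Applying C = C₀e^(−kt): 34.00 × 0.2324 = 7.900 mg/L.

7.90 mg/L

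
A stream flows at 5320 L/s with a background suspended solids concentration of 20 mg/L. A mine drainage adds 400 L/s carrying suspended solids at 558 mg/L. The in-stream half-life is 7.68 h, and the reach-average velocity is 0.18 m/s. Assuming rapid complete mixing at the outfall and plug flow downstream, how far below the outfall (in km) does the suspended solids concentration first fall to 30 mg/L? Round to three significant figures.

4.69 km

Flow-weighted average: C = (5320·20.00 + 400.0·558.0) / 5720 = 329600/5720 = 57.62 mg/L.
Half-life 7.68 h → k = ln 2 / 7.68 = 0.09025 h⁻¹ = 2.166 d⁻¹.
Set 57.62·exp(−k·t) = 30 → t = ln(57.62/30)/k = 26040 s = 7.232 h.
Distance = v·t = 0.18·26040 = 4686 m = 4.686 km.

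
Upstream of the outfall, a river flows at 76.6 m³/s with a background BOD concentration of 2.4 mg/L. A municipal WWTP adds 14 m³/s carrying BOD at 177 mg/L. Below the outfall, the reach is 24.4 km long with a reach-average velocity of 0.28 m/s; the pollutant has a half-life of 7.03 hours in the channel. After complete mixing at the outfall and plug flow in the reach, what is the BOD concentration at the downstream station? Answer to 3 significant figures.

2.70 mg/L

Conservation of mass: C = (76.60·2.400 + 14.00·177.0) / 90.60 = 2662/90.60 = 29.38 mg/L.
Travel time t = 24.4·1000 / 0.28 = 87140 s = 24.21 h.
Half-life 7.03 h → k = ln 2 / 7.03 = 0.09860 h⁻¹ = 2.366 d⁻¹.
Applying C = C₀e^(−kt): 29.38 × 0.09193 = 2.701 mg/L.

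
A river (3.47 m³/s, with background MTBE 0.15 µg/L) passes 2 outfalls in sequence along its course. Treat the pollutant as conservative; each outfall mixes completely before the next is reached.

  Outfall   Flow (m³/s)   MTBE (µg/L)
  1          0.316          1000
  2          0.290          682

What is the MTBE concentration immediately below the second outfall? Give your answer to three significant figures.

After outfall 1: Q = 3.470 + 0.3160 = 3.786 m³/s; C = (3.470·0.1500 + 0.3160·1000)/3.786 = 83.60 µg/L.
After outfall 2: Q = 3.786 + 0.2900 = 4.076 m³/s; C = (3.786·83.60 + 0.2900·682.0)/4.076 = 126.2 µg/L.

126 µg/L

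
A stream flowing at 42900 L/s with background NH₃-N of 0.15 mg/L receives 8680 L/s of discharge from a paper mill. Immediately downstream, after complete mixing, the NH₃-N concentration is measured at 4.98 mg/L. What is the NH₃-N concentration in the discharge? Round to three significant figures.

Mass balance: 42900·0.1500 + 8680·Cₑ = 51580·4.980
→ Cₑ = (51580·4.980 − 42900·0.1500) / 8680 = 28.85 mg/L.

28.9 mg/L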